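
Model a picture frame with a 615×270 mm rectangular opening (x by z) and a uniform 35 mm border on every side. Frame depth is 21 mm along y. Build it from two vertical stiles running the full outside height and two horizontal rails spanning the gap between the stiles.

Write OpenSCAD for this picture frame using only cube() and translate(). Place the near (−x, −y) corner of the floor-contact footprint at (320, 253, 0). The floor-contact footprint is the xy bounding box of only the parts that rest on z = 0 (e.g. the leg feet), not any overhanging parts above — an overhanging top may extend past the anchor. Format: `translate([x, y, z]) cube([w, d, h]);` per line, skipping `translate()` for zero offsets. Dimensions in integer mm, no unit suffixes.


translate([320, 253, 0]) cube([35, 21, 340]);
translate([970, 253, 0]) cube([35, 21, 340]);
translate([355, 253, 0]) cube([615, 21, 35]);
translate([355, 253, 305]) cube([615, 21, 35]);


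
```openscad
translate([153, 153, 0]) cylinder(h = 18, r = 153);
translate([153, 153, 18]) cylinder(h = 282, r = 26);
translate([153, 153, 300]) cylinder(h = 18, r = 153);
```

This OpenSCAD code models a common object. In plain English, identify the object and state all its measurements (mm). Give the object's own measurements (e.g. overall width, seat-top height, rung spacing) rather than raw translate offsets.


A spool: two coaxial disc flanges of radius 153 mm and thickness 18 mm, joined by a core cylinder of radius 26 mm and height 282 mm. The lower flange rests on z = 0 and the three cylinders share a vertical axis.


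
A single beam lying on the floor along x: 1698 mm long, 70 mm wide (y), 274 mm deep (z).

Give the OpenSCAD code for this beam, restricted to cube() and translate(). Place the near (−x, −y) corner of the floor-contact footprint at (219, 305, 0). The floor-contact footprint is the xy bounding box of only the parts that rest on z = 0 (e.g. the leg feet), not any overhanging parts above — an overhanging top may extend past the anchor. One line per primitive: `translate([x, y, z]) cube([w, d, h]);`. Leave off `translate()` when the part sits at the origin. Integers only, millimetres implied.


translate([219, 305, 0]) cube([1698, 70, 274]);


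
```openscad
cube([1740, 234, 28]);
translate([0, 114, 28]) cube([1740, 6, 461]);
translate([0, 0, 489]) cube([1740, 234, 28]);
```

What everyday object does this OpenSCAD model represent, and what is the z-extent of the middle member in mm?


An I-beam. The web height is 461 mm.

Two wide flanges with a thin centred web — an I-beam. Overall 517 mm minus two 28 mm flanges gives a web of 517 − 2·28 = 461 mm.


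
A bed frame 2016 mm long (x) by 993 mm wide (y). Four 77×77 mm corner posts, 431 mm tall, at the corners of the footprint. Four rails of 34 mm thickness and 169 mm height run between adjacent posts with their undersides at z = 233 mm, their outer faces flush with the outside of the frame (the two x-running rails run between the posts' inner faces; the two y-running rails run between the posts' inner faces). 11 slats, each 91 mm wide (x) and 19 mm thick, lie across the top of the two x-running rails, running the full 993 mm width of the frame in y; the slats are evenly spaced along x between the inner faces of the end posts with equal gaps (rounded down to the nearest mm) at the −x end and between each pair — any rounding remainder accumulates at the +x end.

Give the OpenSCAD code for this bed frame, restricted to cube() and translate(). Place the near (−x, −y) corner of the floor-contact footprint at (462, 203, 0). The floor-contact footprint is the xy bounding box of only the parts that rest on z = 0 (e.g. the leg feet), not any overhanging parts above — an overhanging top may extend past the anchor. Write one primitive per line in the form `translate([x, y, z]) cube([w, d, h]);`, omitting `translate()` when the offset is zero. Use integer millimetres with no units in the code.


// slat z = rail_z + rail_h = 233 + 169 = 402
// slat gap = ⌊(1862 − 11·91) / 12⌋ = 71
translate([462, 203, 0]) cube([77, 77, 431]);
translate([462, 1119, 0]) cube([77, 77, 431]);
translate([2401, 203, 0]) cube([77, 77, 431]);
translate([2401, 1119, 0]) cube([77, 77, 431]);
translate([539, 203, 233]) cube([1862, 34, 169]);
translate([539, 1162, 233]) cube([1862, 34, 169]);
translate([462, 280, 233]) cube([34, 839, 169]);
translate([2444, 280, 233]) cube([34, 839, 169]);
translate([610, 203, 402]) cube([91, 993, 19]);
translate([772, 203, 402]) cube([91, 993, 19]);
translate([934, 203, 402]) cube([91, 993, 19]);
translate([1096, 203, 402]) cube([91, 993, 19]);
translate([1258, 203, 402]) cube([91, 993, 19]);
translate([1420, 203, 402]) cube([91, 993, 19]);
translate([1582, 203, 402]) cube([91, 993, 19]);
translate([1744, 203, 402]) cube([91, 993, 19]);
translate([1906, 203, 402]) cube([91, 993, 19]);
translate([2068, 203, 402]) cube([91, 993, 19]);
translate([2230, 203, 402]) cube([91, 993, 19]);


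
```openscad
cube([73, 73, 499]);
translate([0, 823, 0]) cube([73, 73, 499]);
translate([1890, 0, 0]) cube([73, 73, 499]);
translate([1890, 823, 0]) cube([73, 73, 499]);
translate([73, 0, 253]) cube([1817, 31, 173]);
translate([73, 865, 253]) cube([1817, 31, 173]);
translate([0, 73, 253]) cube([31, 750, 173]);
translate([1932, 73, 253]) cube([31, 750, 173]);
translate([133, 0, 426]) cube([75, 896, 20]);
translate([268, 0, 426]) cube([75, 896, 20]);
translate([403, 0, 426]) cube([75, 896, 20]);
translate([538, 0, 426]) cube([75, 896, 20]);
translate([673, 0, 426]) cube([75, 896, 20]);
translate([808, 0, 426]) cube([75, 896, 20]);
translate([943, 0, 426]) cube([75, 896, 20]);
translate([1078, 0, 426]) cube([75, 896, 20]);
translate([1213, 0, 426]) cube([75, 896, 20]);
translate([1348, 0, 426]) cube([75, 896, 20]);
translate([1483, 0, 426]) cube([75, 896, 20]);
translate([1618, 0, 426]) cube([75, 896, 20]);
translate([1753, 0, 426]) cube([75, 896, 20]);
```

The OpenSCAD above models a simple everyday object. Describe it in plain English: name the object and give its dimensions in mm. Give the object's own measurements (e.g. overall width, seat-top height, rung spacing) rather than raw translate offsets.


A bed frame 1963 mm long (x) by 896 mm wide (y). Four 73×73 mm corner posts, 499 mm tall, at the corners of the footprint. Four rails of 31 mm thickness and 173 mm height run between adjacent posts with their undersides at z = 253 mm, their outer faces flush with the outside of the frame (the two x-running rails run between the posts' inner faces; the two y-running rails run between the posts' inner faces). 13 slats, each 75 mm wide (x) and 20 mm thick, lie across the top of the two x-running rails, running the full 896 mm width of the frame in y; along x they sit between the end posts with a 60 mm gap after the −x posts and between neighbouring slats, leaving 62 mm before the +x posts.


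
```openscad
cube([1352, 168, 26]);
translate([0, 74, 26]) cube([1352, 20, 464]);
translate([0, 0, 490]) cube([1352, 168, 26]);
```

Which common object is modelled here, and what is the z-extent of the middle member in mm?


An I-beam. The web height is 464 mm.

Two wide flanges with a thin centred web — an I-beam. Overall 516 mm minus two 26 mm flanges gives a web of 516 − 2·26 = 464 mm.


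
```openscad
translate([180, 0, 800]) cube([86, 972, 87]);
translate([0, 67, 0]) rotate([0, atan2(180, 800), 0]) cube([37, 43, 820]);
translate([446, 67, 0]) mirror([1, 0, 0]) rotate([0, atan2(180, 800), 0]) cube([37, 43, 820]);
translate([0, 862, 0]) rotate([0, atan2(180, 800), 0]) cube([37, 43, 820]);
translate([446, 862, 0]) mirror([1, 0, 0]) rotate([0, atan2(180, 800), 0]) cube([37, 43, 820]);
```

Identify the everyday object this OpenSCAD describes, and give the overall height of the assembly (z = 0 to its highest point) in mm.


A sawhorse. The overall height is 887 mm.

A beam across two mirrored pairs of raked legs — a sawhorse. The beam's underside is at z = 800 (matching the legs' vertical rise in atan2(180, 800)) and the beam is 87 mm tall, so its top is at 800 + 87 = 887 mm. The raked legs top out at the beam's underside, so that is the highest point.


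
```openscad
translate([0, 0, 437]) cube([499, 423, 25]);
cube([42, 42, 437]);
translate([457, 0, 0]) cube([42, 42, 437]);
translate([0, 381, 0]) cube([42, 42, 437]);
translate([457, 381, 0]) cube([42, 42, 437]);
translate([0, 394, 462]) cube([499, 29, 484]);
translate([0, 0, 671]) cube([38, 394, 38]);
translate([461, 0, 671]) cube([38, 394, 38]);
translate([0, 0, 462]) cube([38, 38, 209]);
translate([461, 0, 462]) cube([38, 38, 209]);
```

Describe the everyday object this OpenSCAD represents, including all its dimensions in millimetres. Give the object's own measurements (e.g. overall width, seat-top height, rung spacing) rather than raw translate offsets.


A chair. The seat is a 499×423×25 mm slab with its top at z = 462 mm, on four 42×42 mm corner legs (flush with the seat edges, standing on z = 0). A flat backrest 29 mm thick, 484 mm tall, spans the full seat width and rises from the seat top along its +y edge, rear face flush with the rear of the seat. Two armrests of 38×38 mm section run along each side from the seat's front edge to the front of the backrest, top faces 247 mm above the seat top and outer faces flush with the seat's x-edges; a 38×38 mm post under the front of each armrest stands on the seat at the front corner.


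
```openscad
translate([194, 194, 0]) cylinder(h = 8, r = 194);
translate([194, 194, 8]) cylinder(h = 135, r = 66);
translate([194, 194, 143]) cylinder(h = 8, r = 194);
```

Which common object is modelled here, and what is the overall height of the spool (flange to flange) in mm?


A spool. The overall height is 151 mm.

Three coaxial cylinders, large–small–large — a spool. Two 8 mm flanges and a 135 mm core give 8 + 135 + 8 = 151 mm.


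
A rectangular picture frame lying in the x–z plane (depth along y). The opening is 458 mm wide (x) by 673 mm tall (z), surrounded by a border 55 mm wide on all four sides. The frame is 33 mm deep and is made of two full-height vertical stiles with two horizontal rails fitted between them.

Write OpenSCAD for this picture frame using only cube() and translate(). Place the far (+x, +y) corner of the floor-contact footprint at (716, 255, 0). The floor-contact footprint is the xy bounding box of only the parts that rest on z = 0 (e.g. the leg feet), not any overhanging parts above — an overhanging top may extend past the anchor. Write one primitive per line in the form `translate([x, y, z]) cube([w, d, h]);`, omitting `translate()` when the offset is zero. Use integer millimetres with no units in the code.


translate([148, 222, 0]) cube([55, 33, 783]);
translate([661, 222, 0]) cube([55, 33, 783]);
translate([203, 222, 0]) cube([458, 33, 55]);
translate([203, 222, 728]) cube([458, 33, 55]);


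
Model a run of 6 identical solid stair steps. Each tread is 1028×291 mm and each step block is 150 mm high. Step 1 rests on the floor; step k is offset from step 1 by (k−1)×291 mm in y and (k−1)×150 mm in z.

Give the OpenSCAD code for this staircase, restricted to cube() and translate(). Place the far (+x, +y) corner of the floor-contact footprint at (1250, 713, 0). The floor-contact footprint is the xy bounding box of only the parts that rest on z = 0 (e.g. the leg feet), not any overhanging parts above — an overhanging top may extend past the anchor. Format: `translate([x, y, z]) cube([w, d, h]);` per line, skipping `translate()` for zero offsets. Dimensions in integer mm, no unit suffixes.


translate([222, 422, 0]) cube([1028, 291, 150]);
translate([222, 713, 150]) cube([1028, 291, 150]);
translate([222, 1004, 300]) cube([1028, 291, 150]);
translate([222, 1295, 450]) cube([1028, 291, 150]);
translate([222, 1586, 600]) cube([1028, 291, 150]);
translate([222, 1877, 750]) cube([1028, 291, 150]);


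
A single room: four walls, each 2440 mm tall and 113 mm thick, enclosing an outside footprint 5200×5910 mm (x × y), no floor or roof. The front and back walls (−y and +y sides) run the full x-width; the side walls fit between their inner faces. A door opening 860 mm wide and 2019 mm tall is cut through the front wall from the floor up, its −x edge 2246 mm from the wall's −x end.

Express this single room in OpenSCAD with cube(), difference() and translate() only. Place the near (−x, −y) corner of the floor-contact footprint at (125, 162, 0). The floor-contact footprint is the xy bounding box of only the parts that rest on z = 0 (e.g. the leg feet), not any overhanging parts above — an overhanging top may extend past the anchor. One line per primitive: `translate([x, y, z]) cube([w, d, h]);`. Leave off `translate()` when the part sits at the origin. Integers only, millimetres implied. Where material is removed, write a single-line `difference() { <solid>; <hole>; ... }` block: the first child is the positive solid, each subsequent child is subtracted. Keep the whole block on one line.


difference() { translate([125, 162, 0]) cube([5200, 113, 2440]); translate([2371, 162, 0]) cube([860, 113, 2019]); }
translate([125, 5959, 0]) cube([5200, 113, 2440]);
translate([125, 275, 0]) cube([113, 5684, 2440]);
translate([5212, 275, 0]) cube([113, 5684, 2440]);


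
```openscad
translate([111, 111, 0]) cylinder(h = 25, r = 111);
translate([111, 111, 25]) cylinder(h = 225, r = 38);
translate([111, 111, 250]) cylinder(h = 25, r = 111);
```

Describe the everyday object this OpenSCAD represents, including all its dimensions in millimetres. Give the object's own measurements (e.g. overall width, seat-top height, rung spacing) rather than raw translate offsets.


A spool: two coaxial disc flanges of radius 111 mm and thickness 25 mm, joined by a core cylinder of radius 38 mm and height 225 mm. The lower flange rests on z = 0 and the three cylinders share a vertical axis.


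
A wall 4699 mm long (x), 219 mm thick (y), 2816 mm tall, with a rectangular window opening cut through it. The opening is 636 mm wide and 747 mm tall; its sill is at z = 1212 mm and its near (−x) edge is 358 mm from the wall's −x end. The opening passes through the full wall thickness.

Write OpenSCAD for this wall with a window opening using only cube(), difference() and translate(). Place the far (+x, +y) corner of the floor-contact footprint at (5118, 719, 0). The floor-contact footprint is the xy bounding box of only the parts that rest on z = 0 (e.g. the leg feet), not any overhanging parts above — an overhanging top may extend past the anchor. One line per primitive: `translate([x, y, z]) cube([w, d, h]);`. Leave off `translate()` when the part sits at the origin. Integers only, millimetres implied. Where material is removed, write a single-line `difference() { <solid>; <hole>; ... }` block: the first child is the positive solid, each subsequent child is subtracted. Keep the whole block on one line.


difference() { translate([419, 500, 0]) cube([4699, 219, 2816]); translate([777, 500, 1212]) cube([636, 219, 747]); }


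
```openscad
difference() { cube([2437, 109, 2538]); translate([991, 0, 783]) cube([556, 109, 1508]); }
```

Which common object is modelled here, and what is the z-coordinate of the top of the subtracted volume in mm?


A wall with a window opening. The window head height is 2291 mm.

A wall with a rectangular opening subtracted — a window. Sill at z = 783, opening 1508 mm tall, so the head is at 783 + 1508 = 2291 mm.


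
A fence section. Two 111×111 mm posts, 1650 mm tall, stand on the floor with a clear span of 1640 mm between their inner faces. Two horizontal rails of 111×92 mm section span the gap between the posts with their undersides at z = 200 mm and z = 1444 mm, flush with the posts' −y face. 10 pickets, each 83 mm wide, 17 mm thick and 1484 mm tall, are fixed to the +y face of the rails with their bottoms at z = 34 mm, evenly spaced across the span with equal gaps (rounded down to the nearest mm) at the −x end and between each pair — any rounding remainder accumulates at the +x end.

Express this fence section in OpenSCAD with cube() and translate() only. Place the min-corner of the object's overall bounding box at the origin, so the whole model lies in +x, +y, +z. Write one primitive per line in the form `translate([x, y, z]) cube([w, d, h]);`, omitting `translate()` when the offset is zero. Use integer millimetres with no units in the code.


cube([111, 111, 1650]);
translate([1751, 0, 0]) cube([111, 111, 1650]);
translate([111, 0, 200]) cube([1640, 111, 92]);
translate([111, 0, 1444]) cube([1640, 111, 92]);
translate([184, 111, 34]) cube([83, 17, 1484]);
translate([340, 111, 34]) cube([83, 17, 1484]);
translate([496, 111, 34]) cube([83, 17, 1484]);
translate([652, 111, 34]) cube([83, 17, 1484]);
translate([808, 111, 34]) cube([83, 17, 1484]);
translate([964, 111, 34]) cube([83, 17, 1484]);
translate([1120, 111, 34]) cube([83, 17, 1484]);
translate([1276, 111, 34]) cube([83, 17, 1484]);
translate([1432, 111, 34]) cube([83, 17, 1484]);
translate([1588, 111, 34]) cube([83, 17, 1484]);


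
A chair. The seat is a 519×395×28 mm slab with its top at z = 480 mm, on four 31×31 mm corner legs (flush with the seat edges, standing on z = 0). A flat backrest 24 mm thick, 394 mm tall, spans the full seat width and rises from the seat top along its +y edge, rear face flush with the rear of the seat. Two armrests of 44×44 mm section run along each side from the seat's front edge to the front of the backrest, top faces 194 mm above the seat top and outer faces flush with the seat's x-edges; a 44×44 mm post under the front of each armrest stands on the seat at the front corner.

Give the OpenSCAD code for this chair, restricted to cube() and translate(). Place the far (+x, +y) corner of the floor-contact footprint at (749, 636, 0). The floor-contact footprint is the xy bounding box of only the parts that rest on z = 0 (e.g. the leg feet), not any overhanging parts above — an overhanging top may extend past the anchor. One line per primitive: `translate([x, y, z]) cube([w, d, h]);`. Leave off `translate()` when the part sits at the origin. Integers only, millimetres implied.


translate([230, 241, 452]) cube([519, 395, 28]);
translate([230, 241, 0]) cube([31, 31, 452]);
translate([718, 241, 0]) cube([31, 31, 452]);
translate([230, 605, 0]) cube([31, 31, 452]);
translate([718, 605, 0]) cube([31, 31, 452]);
translate([230, 612, 480]) cube([519, 24, 394]);
translate([230, 241, 630]) cube([44, 371, 44]);
translate([705, 241, 630]) cube([44, 371, 44]);
translate([230, 241, 480]) cube([44, 44, 150]);
translate([705, 241, 480]) cube([44, 44, 150]);


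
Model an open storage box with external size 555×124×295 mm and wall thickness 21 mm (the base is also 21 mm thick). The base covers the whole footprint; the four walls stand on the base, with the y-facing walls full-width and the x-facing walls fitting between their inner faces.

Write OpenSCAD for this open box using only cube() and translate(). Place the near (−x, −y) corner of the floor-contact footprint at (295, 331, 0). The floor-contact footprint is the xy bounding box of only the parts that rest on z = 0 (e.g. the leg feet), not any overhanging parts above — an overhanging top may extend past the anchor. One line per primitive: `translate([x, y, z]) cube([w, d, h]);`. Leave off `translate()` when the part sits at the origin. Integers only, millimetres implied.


translate([295, 331, 0]) cube([555, 124, 21]);
translate([295, 331, 21]) cube([555, 21, 274]);
translate([295, 434, 21]) cube([555, 21, 274]);
translate([295, 352, 21]) cube([21, 82, 274]);
translate([829, 352, 21]) cube([21, 82, 274]);


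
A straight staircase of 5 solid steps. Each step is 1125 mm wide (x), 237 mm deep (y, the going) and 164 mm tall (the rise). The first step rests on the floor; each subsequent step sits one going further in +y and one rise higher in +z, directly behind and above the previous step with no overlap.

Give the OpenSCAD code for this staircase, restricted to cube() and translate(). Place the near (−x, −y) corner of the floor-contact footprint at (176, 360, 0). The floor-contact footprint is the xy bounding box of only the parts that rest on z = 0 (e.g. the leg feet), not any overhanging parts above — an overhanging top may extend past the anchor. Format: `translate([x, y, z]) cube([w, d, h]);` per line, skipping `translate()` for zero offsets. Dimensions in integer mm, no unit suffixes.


translate([176, 360, 0]) cube([1125, 237, 164]);
translate([176, 597, 164]) cube([1125, 237, 164]);
translate([176, 834, 328]) cube([1125, 237, 164]);
translate([176, 1071, 492]) cube([1125, 237, 164]);
translate([176, 1308, 656]) cube([1125, 237, 164]);


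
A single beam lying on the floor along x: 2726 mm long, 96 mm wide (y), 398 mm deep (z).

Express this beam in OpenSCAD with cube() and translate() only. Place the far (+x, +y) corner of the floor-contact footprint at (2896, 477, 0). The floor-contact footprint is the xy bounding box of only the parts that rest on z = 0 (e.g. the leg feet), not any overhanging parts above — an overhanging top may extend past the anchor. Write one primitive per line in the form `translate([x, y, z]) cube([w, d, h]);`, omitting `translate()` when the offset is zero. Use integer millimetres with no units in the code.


translate([170, 381, 0]) cube([2726, 96, 398]);


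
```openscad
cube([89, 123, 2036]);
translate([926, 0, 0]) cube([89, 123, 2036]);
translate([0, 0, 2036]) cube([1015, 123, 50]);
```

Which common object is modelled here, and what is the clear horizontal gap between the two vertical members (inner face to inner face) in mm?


A door frame. The clear opening width is 837 mm.

Two 2036 mm tall posts with a header on top — a door frame. The left jamb is 89 mm wide at x = 0; the right jamb starts at x = 926. The clear opening is 926 − 89 = 837 mm.


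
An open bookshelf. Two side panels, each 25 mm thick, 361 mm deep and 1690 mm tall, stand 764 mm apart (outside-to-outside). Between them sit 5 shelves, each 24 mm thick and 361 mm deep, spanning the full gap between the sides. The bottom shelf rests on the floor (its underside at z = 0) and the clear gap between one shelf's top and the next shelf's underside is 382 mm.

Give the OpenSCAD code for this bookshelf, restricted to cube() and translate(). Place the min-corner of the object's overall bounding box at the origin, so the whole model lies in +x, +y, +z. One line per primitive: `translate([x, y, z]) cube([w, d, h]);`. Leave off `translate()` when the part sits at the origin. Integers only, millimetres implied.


cube([25, 361, 1690]);
translate([739, 0, 0]) cube([25, 361, 1690]);
translate([25, 0, 0]) cube([714, 361, 24]);
translate([25, 0, 406]) cube([714, 361, 24]);
translate([25, 0, 812]) cube([714, 361, 24]);
translate([25, 0, 1218]) cube([714, 361, 24]);
translate([25, 0, 1624]) cube([714, 361, 24]);


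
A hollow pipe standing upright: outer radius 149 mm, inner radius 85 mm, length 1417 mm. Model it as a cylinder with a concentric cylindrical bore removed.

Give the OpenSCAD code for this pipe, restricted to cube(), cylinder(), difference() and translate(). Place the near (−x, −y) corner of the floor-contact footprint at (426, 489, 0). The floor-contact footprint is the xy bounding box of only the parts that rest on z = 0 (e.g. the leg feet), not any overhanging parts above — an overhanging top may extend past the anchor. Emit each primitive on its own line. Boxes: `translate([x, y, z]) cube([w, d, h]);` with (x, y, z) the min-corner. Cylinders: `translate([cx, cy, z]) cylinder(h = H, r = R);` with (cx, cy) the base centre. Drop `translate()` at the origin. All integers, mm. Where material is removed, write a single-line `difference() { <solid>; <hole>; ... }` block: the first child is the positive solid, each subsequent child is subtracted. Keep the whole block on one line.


difference() { translate([575, 638, 0]) cylinder(h = 1417, r = 149); translate([575, 638, 0]) cylinder(h = 1417, r = 85); }


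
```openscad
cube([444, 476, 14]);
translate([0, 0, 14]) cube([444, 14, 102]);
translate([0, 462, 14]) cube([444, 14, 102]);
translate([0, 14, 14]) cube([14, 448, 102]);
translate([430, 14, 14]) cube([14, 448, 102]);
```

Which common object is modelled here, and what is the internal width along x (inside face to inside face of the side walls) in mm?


An open box. The internal width is 416 mm.

A 444×476 base slab with four walls standing on it — an open box. The base is 444 mm wide and the walls are 14 mm thick, so the internal width is 444 − 2 × 14 = 416 mm.


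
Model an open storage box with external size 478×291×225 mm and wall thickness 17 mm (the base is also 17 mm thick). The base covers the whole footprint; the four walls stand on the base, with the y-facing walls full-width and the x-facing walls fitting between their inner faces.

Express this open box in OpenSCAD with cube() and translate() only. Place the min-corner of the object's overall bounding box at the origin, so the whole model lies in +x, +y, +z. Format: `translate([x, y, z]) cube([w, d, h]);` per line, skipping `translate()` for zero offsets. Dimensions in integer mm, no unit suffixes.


cube([478, 291, 17]);
translate([0, 0, 17]) cube([478, 17, 208]);
translate([0, 274, 17]) cube([478, 17, 208]);
translate([0, 17, 17]) cube([17, 257, 208]);
translate([461, 17, 17]) cube([17, 257, 208]);


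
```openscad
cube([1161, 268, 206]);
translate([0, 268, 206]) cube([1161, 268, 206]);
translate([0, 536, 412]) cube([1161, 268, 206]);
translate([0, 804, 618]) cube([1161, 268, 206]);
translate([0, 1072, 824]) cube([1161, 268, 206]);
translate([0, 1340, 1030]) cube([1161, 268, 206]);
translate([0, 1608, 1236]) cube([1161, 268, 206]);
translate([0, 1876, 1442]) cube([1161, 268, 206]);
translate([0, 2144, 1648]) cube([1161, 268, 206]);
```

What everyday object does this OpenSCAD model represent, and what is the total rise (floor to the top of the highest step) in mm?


A staircase. The total rise is 1854 mm.

9 identical blocks, each offset up and back from the previous — a staircase. Each step is 206 mm tall and there are 9 of them, so the total rise is 9 × 206 = 1854 mm.


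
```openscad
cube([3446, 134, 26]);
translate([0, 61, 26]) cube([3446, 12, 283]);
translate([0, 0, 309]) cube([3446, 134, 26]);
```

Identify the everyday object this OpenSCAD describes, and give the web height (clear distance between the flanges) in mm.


An I-beam. The web height is 283 mm.

Two wide flanges with a thin centred web — an I-beam. Overall 335 mm minus two 26 mm flanges gives a web of 335 − 2·26 = 283 mm.


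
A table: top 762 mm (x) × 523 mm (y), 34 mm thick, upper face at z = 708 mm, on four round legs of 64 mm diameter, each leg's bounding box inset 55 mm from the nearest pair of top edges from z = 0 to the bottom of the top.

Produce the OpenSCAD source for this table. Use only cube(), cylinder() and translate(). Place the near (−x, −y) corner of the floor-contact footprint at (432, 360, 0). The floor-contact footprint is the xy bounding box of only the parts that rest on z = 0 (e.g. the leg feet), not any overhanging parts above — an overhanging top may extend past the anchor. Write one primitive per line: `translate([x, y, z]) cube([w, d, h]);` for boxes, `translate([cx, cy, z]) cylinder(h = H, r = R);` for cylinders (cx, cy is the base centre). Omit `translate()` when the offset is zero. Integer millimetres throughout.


// leg_h = 708 - 34 = 674
translate([377, 305, 674]) cube([762, 523, 34]);
translate([464, 392, 0]) cylinder(h = 674, r = 32);
translate([1052, 392, 0]) cylinder(h = 674, r = 32);
translate([464, 741, 0]) cylinder(h = 674, r = 32);
translate([1052, 741, 0]) cylinder(h = 674, r = 32);


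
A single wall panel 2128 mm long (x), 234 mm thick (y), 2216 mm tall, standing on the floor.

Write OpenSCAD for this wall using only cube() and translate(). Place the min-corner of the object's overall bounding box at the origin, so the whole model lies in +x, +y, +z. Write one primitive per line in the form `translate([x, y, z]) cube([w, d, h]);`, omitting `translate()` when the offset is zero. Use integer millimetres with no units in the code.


cube([2128, 234, 2216]);


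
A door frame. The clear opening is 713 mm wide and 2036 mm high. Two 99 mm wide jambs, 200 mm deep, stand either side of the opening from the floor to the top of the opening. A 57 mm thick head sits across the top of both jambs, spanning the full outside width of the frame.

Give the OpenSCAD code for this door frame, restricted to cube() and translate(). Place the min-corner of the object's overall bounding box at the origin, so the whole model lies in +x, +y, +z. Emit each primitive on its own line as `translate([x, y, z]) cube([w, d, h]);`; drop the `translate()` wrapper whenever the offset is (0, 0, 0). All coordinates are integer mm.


cube([99, 200, 2036]);
translate([812, 0, 0]) cube([99, 200, 2036]);
translate([0, 0, 2036]) cube([911, 200, 57]);


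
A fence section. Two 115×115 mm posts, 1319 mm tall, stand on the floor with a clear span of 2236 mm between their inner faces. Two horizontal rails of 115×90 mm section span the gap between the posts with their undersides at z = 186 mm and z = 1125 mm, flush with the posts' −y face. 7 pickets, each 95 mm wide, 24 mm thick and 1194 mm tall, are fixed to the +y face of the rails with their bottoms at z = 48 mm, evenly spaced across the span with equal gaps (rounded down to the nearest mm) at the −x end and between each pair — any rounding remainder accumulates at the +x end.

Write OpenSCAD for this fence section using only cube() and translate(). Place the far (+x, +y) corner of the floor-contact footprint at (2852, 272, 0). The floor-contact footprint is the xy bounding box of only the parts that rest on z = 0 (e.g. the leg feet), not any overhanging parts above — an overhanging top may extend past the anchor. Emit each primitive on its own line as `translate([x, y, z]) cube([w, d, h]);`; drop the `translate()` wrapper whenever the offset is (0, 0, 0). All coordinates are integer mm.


translate([386, 157, 0]) cube([115, 115, 1319]);
translate([2737, 157, 0]) cube([115, 115, 1319]);
translate([501, 157, 186]) cube([2236, 115, 90]);
translate([501, 157, 1125]) cube([2236, 115, 90]);
translate([697, 272, 48]) cube([95, 24, 1194]);
translate([988, 272, 48]) cube([95, 24, 1194]);
translate([1279, 272, 48]) cube([95, 24, 1194]);
translate([1570, 272, 48]) cube([95, 24, 1194]);
translate([1861, 272, 48]) cube([95, 24, 1194]);
translate([2152, 272, 48]) cube([95, 24, 1194]);
translate([2443, 272, 48]) cube([95, 24, 1194]);


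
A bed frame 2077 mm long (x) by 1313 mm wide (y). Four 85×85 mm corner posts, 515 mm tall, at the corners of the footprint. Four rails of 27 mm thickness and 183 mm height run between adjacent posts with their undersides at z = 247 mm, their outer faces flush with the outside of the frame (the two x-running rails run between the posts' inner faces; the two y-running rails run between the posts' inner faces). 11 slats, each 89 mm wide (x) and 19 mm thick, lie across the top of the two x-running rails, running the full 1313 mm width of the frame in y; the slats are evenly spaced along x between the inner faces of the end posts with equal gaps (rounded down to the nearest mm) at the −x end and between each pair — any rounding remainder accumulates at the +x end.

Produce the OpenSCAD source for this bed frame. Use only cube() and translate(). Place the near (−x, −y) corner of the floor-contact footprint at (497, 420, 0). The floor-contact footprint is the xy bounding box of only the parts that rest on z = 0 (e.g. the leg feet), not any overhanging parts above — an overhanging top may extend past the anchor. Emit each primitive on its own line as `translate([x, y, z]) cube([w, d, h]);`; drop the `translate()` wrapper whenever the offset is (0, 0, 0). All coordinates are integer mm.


translate([497, 420, 0]) cube([85, 85, 515]);
translate([497, 1648, 0]) cube([85, 85, 515]);
translate([2489, 420, 0]) cube([85, 85, 515]);
translate([2489, 1648, 0]) cube([85, 85, 515]);
translate([582, 420, 247]) cube([1907, 27, 183]);
translate([582, 1706, 247]) cube([1907, 27, 183]);
translate([497, 505, 247]) cube([27, 1143, 183]);
translate([2547, 505, 247]) cube([27, 1143, 183]);
translate([659, 420, 430]) cube([89, 1313, 19]);
translate([825, 420, 430]) cube([89, 1313, 19]);
translate([991, 420, 430]) cube([89, 1313, 19]);
translate([1157, 420, 430]) cube([89, 1313, 19]);
translate([1323, 420, 430]) cube([89, 1313, 19]);
translate([1489, 420, 430]) cube([89, 1313, 19]);
translate([1655, 420, 430]) cube([89, 1313, 19]);
translate([1821, 420, 430]) cube([89, 1313, 19]);
translate([1987, 420, 430]) cube([89, 1313, 19]);
translate([2153, 420, 430]) cube([89, 1313, 19]);
translate([2319, 420, 430]) cube([89, 1313, 19]);


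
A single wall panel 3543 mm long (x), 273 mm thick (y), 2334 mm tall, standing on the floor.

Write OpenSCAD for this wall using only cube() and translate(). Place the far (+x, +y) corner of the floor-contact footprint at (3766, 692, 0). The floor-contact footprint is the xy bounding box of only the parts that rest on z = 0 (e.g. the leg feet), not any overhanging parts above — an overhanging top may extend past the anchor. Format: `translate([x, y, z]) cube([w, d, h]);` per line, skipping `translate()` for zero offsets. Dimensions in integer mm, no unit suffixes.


translate([223, 419, 0]) cube([3543, 273, 2334]);


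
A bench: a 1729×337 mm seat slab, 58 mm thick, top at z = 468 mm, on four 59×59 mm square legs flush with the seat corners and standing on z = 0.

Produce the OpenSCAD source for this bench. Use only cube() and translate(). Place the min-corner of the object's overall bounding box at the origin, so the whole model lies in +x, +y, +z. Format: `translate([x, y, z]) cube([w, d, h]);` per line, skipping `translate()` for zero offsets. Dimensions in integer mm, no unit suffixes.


translate([0, 0, 410]) cube([1729, 337, 58]);
cube([59, 59, 410]);
translate([0, 278, 0]) cube([59, 59, 410]);
translate([1670, 0, 0]) cube([59, 59, 410]);
translate([1670, 278, 0]) cube([59, 59, 410]);


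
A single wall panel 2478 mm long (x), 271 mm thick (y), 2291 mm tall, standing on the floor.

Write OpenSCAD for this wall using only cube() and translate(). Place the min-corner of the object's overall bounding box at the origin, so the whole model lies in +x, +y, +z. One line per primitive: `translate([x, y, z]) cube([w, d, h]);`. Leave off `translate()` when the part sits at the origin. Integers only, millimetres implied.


cube([2478, 271, 2291]);


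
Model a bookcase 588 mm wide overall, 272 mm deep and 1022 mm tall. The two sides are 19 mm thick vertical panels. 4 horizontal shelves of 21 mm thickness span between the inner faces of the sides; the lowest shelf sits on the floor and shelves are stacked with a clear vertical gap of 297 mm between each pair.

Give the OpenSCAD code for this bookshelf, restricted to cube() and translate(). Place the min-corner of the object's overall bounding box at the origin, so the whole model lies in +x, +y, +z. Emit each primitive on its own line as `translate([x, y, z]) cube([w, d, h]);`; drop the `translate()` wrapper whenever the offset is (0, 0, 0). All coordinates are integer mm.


cube([19, 272, 1022]);
translate([569, 0, 0]) cube([19, 272, 1022]);
translate([19, 0, 0]) cube([550, 272, 21]);
translate([19, 0, 318]) cube([550, 272, 21]);
translate([19, 0, 636]) cube([550, 272, 21]);
translate([19, 0, 954]) cube([550, 272, 21]);


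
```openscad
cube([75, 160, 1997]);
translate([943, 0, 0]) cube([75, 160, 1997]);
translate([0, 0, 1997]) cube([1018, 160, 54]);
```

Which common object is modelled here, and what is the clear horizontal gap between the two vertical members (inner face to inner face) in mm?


A door frame. The clear opening width is 868 mm.

Two 1997 mm tall posts with a header on top — a door frame. The left jamb is 75 mm wide at x = 0; the right jamb starts at x = 943. The clear opening is 943 − 75 = 868 mm.


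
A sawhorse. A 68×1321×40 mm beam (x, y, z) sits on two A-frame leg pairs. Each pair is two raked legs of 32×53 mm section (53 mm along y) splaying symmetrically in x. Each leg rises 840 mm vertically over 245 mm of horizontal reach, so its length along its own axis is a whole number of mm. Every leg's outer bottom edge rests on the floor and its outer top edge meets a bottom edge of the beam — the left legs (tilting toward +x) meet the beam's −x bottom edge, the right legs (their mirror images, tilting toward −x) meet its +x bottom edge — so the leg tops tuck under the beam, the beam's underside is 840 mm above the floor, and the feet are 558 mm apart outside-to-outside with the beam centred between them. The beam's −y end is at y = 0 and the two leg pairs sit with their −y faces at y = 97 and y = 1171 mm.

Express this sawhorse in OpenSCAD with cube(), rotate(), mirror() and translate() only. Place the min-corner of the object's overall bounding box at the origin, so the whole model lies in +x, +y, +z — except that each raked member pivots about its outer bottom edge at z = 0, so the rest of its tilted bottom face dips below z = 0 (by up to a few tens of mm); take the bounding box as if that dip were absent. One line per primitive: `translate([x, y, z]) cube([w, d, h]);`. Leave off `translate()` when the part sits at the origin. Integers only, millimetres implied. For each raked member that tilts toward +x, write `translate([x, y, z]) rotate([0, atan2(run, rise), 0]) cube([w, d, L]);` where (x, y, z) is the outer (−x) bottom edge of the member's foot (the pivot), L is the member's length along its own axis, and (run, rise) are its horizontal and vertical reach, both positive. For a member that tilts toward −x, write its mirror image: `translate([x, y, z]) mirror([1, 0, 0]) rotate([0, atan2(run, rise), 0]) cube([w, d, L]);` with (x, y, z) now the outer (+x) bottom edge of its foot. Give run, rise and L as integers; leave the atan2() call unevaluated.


translate([245, 0, 840]) cube([68, 1321, 40]);
translate([0, 97, 0]) rotate([0, atan2(245, 840), 0]) cube([32, 53, 875]);
translate([558, 97, 0]) mirror([1, 0, 0]) rotate([0, atan2(245, 840), 0]) cube([32, 53, 875]);
translate([0, 1171, 0]) rotate([0, atan2(245, 840), 0]) cube([32, 53, 875]);
translate([558, 1171, 0]) mirror([1, 0, 0]) rotate([0, atan2(245, 840), 0]) cube([32, 53, 875]);


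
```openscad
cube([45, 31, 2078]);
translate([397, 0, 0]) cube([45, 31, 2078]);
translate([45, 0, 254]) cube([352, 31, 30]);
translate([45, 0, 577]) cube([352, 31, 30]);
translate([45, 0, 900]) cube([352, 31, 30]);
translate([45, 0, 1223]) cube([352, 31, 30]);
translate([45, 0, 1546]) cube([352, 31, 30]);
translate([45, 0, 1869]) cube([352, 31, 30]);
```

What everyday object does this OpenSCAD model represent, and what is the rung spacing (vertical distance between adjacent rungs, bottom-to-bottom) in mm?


A ladder. The rung spacing is 323 mm.

Two tall 45×31 posts with 6 short bars between them — a ladder. Adjacent rungs sit at z = 254 and z = 577, so the spacing is 577 − 254 = 323 mm.


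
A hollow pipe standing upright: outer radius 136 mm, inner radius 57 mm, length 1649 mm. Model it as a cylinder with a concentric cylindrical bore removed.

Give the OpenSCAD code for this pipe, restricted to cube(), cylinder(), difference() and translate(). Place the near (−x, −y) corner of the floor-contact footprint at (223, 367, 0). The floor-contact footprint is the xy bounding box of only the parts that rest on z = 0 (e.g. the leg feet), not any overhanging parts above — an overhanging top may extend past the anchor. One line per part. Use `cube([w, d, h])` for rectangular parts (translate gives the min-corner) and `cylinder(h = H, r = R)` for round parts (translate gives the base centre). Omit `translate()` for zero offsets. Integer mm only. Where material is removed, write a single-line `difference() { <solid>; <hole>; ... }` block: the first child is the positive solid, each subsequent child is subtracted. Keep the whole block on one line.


difference() { translate([359, 503, 0]) cylinder(h = 1649, r = 136); translate([359, 503, 0]) cylinder(h = 1649, r = 57); }
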